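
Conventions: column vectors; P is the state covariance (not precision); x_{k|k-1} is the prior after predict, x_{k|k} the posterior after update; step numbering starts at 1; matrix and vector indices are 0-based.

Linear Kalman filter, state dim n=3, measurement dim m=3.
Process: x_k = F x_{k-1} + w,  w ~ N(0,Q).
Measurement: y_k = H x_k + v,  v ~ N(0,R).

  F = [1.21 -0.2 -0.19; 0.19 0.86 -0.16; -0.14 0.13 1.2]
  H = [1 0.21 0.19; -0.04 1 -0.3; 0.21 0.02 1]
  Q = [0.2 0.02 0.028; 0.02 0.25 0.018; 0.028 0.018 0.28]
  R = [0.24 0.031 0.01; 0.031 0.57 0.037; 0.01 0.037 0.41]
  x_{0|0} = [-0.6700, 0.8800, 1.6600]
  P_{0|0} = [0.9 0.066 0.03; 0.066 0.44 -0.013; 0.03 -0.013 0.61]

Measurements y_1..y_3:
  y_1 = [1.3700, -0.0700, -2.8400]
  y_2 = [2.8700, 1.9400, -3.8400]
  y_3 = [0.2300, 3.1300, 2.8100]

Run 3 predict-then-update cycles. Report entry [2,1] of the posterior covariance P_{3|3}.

P_post[2,1] = 0.0502

step 1: x^-=[-1.3021, 0.3639, 2.2002]  P^-=[1.5106 0.2308 -0.2150; 0.2308 0.6469 -0.0858; -0.2150 -0.0858 1.1669]  S=[1.8296 0.3239 0.3246; 0.3239 1.3522 -0.3277; 0.3246 -0.3277 1.5520]  K=[0.8632 -0.0634 -0.1250; 0.0938 0.4843 0.0669; -0.1140 -0.1138 0.7215]  nu=[2.1776, 0.1741, -4.7740]  x^+=[1.1636, 0.3331, -1.5122]  P^+=[0.2283 -0.0326 -0.0923; -0.0326 0.2943 0.0472; -0.0923 0.0472 0.3089]
step 2: x^-=[1.6286, 0.7495, -1.9343]  P^-=[0.6190 0.0136 -0.2438; 0.0136 0.4658 0.0133; -0.2438 0.0133 0.7812]  S=[0.8219 0.1497 0.0406; 0.1497 1.0922 -0.1521; 0.0406 -0.1521 1.1169]  K=[0.7180 -0.0606 -0.1360; 0.0573 0.4254 0.0786; -0.1289 -0.0857 0.6468]  nu=[1.4515, 0.6754, -2.2627]  x^+=[2.9376, 0.9420, -3.6429]  P^+=[0.1941 -0.0368 -0.0908; -0.0368 0.2610 0.0511; -0.0908 0.0511 0.2788]
step 3: x^-=[4.0582, 1.9511, -4.6603]  P^-=[0.5681 0.0054 -0.2299; 0.0054 0.4366 0.0209; -0.2299 0.0209 0.7375]  S=[0.7706 0.1367 0.0370; 0.1367 1.0554 -0.1347; 0.0370 -0.1347 1.0770]  K=[0.6989 -0.0586 -0.1339; 0.0547 0.4104 0.0780; -0.1264 -0.0838 0.6342]  nu=[-3.3525, -0.0569, 6.5790]  x^+=[0.8375, 2.2579, -0.0597]  P^+=[0.1890 -0.0359 -0.0891; -0.0359 0.2522 0.0502; -0.0891 0.0502 0.2733]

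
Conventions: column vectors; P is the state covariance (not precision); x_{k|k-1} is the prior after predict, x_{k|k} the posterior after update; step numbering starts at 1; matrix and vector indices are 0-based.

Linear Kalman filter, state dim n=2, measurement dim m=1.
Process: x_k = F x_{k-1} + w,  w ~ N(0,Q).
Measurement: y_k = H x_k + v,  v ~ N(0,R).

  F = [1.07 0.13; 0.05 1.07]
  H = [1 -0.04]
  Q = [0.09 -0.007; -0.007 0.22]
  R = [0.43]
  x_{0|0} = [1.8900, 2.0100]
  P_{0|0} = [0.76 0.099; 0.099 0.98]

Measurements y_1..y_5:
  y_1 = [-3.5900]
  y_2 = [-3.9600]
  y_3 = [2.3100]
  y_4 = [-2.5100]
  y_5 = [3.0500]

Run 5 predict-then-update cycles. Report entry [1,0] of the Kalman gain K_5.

step 1: x^-=[2.2836, 2.2452]  P^-=[1.0042 0.2840; 0.2840 1.3545]  S=[1.4137]  K=[0.7023; 0.1625]  nu=[-5.7838]  x^+=[-1.7785, 1.3051]  P^+=[0.3069 0.1226; 0.1226 1.3171]
step 2: x^-=[-1.7334, 1.3075]  P^-=[0.4977 0.3338; 0.3338 1.7419]  S=[0.9038]  K=[0.5359; 0.2922]  nu=[-2.1743]  x^+=[-2.8987, 0.6722]  P^+=[0.2381 0.1922; 0.1922 1.6647]
step 3: x^-=[-3.0142, 0.5743]  P^-=[0.4443 0.4586; 0.4586 2.1471]  S=[0.8410]  K=[0.5064; 0.4432]  nu=[5.3472]  x^+=[-0.3062, 2.9443]  P^+=[0.2286 0.2699; 0.2699 1.9819]
step 4: x^-=[0.0551, 3.1351]  P^-=[0.4603 0.5916; 0.5916 2.5185]  S=[0.8469]  K=[0.5155; 0.5796]  nu=[-2.4397]  x^+=[-1.2025, 1.7210]  P^+=[0.2352 0.3386; 0.3386 2.2340]
step 5: x^-=[-1.0629, 1.7814]  P^-=[0.4912 0.7062; 0.7062 2.8145]  S=[0.8692]  K=[0.5326; 0.6829]  nu=[4.1842]  x^+=[1.1657, 4.6387]  P^+=[0.2446 0.3900; 0.3900 2.4091]

K[1,0] = 0.6829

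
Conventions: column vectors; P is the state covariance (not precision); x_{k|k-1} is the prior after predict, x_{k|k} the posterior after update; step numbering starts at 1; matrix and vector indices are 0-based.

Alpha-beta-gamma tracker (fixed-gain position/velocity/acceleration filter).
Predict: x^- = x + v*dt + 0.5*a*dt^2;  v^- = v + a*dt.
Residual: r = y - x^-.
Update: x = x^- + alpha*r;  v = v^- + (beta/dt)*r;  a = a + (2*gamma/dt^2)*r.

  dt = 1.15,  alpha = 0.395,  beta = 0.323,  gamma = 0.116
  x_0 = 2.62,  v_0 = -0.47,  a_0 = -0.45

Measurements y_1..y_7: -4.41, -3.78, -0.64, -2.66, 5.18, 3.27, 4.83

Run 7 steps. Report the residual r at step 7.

step 1: x_pred=1.7819  r=-6.1919  x^+=-0.6639  v^+=-2.7266  a^+=-1.5362
step 2: x_pred=-4.8153  r=1.0353  x^+=-4.4064  v^+=-4.2025  a^+=-1.3546
step 3: x_pred=-10.1350  r=9.4950  x^+=-6.3845  v^+=-3.0934  a^+=0.3111
step 4: x_pred=-9.7362  r=7.0762  x^+=-6.9411  v^+=-0.7482  a^+=1.5524
step 5: x_pred=-6.7750  r=11.9550  x^+=-2.0528  v^+=4.3948  a^+=3.6496
step 6: x_pred=5.4146  r=-2.1446  x^+=4.5675  v^+=7.9896  a^+=3.2734
step 7: x_pred=15.9200  r=-11.0900  x^+=11.5395  v^+=8.6391  a^+=1.3279

resid = -11.0900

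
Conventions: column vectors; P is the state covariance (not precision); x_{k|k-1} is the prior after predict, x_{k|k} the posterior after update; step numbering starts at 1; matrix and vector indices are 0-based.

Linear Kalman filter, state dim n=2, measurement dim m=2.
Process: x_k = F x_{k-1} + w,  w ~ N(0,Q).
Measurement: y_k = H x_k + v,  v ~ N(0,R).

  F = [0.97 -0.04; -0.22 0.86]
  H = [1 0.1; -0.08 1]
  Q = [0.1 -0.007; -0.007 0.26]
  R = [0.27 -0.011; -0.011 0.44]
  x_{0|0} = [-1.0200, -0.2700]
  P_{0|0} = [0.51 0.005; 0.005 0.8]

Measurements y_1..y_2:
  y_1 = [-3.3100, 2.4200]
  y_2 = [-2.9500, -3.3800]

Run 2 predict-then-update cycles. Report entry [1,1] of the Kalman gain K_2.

K[1,1] = 0.5277

step 1: x^-=[-0.9786, -0.0078]  P^-=[0.5808 -0.1391; -0.1391 0.8745]  S=[0.8317 -0.1080; -0.1080 1.3405]  K=[0.6706 -0.0844; 0.0239 0.6626]  nu=[-2.3306, 2.3495]  x^+=[-2.7398, 1.4932]  P^+=[0.1850 -0.0297; -0.0297 0.2889]
step 2: x^-=[-2.7174, 1.8870]  P^-=[0.2768 -0.0815; -0.0815 0.4939]  S=[0.5354 -0.0646; -0.0646 0.9487]  K=[0.4926 -0.0757; 0.0037 0.5277]  nu=[-0.4213, -5.4843]  x^+=[-2.5098, -1.0088]  P^+=[0.1366 -0.0278; -0.0278 0.2299]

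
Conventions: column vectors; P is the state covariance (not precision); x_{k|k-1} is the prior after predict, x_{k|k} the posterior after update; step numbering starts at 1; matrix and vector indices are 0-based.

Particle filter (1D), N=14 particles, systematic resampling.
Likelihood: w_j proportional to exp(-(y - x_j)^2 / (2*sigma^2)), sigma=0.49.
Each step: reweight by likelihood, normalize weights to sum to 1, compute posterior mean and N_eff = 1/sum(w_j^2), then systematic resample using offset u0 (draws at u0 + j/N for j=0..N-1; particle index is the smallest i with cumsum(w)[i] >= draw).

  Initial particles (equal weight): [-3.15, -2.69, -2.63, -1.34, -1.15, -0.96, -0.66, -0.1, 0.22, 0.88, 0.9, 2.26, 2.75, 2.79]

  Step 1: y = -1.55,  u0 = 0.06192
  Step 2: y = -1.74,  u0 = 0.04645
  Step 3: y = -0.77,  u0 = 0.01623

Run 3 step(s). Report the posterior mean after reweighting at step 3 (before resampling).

step 1: w=[0.0020, 0.0269, 0.0355, 0.3680, 0.2891, 0.1954, 0.0775, 0.0051, 0.0006, 0.0000, 0.0000, 0.0000, 0.0000, 0.0000]  mean=-1.2367  Neff=3.7714  idx=[2, 3, 3, 3, 3, 3, 4, 4, 4, 4, 5, 5, 6, 6]
step 2: w=[0.0298, 0.1111, 0.1111, 0.1111, 0.1111, 0.1111, 0.0751, 0.0751, 0.0751, 0.0751, 0.0437, 0.0437, 0.0137, 0.0137]  mean=-1.2696  Neff=11.1996  idx=[1, 1, 2, 3, 3, 4, 5, 5, 6, 7, 8, 9, 10, 12]
step 3: w=[0.0569, 0.0569, 0.0569, 0.0569, 0.0569, 0.0569, 0.0569, 0.0569, 0.0829, 0.0829, 0.0829, 0.0829, 0.1039, 0.1092]  mean=-1.1633  Neff=13.1379  idx=[0, 1, 2, 4, 5, 6, 7, 8, 9, 10, 11, 12, 12, 13]

post_mean = -1.1633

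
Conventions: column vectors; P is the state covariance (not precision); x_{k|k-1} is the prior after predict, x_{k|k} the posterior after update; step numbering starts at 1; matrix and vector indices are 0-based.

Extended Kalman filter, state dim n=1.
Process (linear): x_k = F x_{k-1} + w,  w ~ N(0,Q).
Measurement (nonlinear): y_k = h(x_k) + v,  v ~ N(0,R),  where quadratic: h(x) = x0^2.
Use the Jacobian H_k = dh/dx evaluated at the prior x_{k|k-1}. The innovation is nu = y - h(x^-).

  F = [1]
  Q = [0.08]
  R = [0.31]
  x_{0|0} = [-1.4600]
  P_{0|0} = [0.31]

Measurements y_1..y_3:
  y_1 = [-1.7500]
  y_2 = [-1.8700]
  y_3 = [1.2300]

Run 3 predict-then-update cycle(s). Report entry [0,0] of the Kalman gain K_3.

K[0,0] = 0.0851

step 1: x^-=[-1.4600]  P^-=[0.3900]  H_jac=[-2.9200]  S=[3.6353]  K=[-0.3133]  nu=[-3.8816]  x^+=[-0.2440]  P^+=[0.0333]
step 2: x^-=[-0.2440]  P^-=[0.1133]  H_jac=[-0.4881]  S=[0.3370]  K=[-0.1640]  nu=[-1.9296]  x^+=[0.0725]  P^+=[0.1042]
step 3: x^-=[0.0725]  P^-=[0.1842]  H_jac=[0.1450]  S=[0.3139]  K=[0.0851]  nu=[1.2247]  x^+=[0.1767]  P^+=[0.1819]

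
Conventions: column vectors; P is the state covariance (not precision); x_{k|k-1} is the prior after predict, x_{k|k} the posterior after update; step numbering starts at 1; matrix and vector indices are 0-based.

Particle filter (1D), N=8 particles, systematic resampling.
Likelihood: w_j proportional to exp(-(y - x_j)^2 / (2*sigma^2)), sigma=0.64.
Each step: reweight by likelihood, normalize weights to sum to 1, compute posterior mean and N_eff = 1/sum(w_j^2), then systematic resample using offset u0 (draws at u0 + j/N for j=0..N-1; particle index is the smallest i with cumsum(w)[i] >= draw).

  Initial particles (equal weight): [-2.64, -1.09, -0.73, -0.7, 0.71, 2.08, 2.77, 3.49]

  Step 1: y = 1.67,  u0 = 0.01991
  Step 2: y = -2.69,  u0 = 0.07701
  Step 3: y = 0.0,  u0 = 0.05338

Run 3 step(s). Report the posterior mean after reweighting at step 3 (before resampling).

post_mean = 0.7100

step 1: w=[0.0000, 0.0001, 0.0006, 0.0008, 0.2341, 0.5872, 0.1646, 0.0126]  mean=1.8866  Neff=2.3426  idx=[4, 4, 5, 5, 5, 5, 5, 6]
step 2: w=[0.5000, 0.5000, 0.0000, 0.0000, 0.0000, 0.0000, 0.0000, 0.0000]  mean=0.7100  Neff=2.0000  idx=[0, 0, 0, 0, 1, 1, 1, 1]
step 3: w=[0.1250, 0.1250, 0.1250, 0.1250, 0.1250, 0.1250, 0.1250, 0.1250]  mean=0.7100  Neff=8.0000  idx=[0, 1, 2, 3, 4, 5, 6, 7]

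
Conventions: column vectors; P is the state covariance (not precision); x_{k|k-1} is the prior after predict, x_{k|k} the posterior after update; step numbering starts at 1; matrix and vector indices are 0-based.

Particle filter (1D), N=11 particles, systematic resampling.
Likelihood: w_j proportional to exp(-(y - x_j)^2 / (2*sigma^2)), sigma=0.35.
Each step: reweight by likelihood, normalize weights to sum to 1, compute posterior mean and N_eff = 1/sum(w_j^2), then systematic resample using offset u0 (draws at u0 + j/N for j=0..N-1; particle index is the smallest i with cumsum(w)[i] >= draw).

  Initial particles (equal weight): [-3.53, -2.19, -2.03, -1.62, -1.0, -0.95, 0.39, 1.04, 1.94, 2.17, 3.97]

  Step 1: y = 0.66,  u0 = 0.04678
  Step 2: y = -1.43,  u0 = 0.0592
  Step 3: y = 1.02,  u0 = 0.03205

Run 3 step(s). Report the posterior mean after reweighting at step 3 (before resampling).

step 1: w=[0.0000, 0.0000, 0.0000, 0.0000, 0.0000, 0.0000, 0.5718, 0.4271, 0.0010, 0.0001, 0.0000]  mean=0.6692  Neff=1.9630  idx=[6, 6, 6, 6, 6, 6, 7, 7, 7, 7, 7]
step 2: w=[0.1667, 0.1667, 0.1667, 0.1667, 0.1667, 0.1667, 0.0000, 0.0000, 0.0000, 0.0000, 0.0000]  mean=0.3900  Neff=6.0001  idx=[0, 0, 1, 1, 2, 3, 3, 4, 4, 5, 5]
step 3: w=[0.0909, 0.0909, 0.0909, 0.0909, 0.0909, 0.0909, 0.0909, 0.0909, 0.0909, 0.0909, 0.0909]  mean=0.3900  Neff=11.0000  idx=[0, 1, 2, 3, 4, 5, 6, 7, 8, 9, 10]

post_mean = 0.3900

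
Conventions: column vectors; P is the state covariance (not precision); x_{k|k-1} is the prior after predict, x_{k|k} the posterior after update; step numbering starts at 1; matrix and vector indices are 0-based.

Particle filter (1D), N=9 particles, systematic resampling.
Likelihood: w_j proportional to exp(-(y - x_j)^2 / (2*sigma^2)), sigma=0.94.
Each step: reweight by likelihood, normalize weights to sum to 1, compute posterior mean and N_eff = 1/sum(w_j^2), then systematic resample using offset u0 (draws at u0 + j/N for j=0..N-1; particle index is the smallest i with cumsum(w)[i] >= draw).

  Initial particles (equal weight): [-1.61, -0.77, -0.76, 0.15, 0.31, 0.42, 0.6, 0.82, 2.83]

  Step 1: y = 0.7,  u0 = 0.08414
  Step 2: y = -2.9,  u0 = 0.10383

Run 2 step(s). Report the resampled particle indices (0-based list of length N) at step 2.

step 1: w=[0.0090, 0.0543, 0.0552, 0.1554, 0.1692, 0.1764, 0.1834, 0.1829, 0.0142]  mean=0.3517  Neff=6.3583  idx=[2, 3, 4, 4, 5, 6, 6, 7, 7]
step 2: w=[0.8263, 0.0571, 0.0324, 0.0324, 0.0216, 0.0108, 0.0108, 0.0044, 0.0044]  mean=-0.5702  Neff=1.4517  idx=[0, 0, 0, 0, 0, 0, 0, 1, 7]

resampled_idx = [0, 0, 0, 0, 0, 0, 0, 1, 7]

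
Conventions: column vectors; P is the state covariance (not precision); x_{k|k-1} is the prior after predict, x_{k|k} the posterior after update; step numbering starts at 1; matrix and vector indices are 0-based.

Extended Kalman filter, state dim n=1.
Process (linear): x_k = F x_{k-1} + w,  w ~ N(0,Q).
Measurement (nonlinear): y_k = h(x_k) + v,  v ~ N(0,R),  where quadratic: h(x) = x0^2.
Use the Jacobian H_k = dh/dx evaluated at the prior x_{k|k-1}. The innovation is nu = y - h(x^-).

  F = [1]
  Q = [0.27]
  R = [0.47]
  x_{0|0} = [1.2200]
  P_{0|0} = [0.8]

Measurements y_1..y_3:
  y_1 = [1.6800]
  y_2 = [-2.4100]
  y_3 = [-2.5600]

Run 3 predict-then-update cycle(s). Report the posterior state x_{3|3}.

step 1: x^-=[1.2200]  P^-=[1.0700]  H_jac=[2.4400]  S=[6.8404]  K=[0.3817]  nu=[0.1916]  x^+=[1.2931]  P^+=[0.0735]
step 2: x^-=[1.2931]  P^-=[0.3435]  H_jac=[2.5863]  S=[2.7677]  K=[0.3210]  nu=[-4.0822]  x^+=[-0.0172]  P^+=[0.0583]
step 3: x^-=[-0.0172]  P^-=[0.3283]  H_jac=[-0.0345]  S=[0.4704]  K=[-0.0241]  nu=[-2.5603]  x^+=[0.0444]  P^+=[0.3281]

x_post = [0.0444]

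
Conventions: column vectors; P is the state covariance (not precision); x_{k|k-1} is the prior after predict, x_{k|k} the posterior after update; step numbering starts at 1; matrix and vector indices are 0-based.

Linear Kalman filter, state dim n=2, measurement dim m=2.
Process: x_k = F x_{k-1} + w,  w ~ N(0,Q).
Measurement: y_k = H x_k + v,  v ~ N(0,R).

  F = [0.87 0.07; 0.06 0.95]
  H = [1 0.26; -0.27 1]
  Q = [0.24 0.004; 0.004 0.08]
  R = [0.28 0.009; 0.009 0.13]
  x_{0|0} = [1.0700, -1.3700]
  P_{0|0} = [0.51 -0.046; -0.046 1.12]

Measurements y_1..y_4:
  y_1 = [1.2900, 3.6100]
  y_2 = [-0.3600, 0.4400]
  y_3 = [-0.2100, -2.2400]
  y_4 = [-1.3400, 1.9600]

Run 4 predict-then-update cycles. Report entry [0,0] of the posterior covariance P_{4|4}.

P_post[0,0] = 0.1452

step 1: x^-=[0.8350, -1.2373]  P^-=[0.6259 0.0669; 0.0669 1.0874]  S=[1.0142 0.1849; 0.1849 1.2269]  K=[0.6678 -0.1839; 0.1911 0.8428]  nu=[0.7767, 5.0728]  x^+=[0.4209, 3.1863]  P^+=[0.1775 0.0300; 0.0300 0.1194]
step 2: x^-=[0.5893, 3.0522]  P^-=[0.3786 0.0462; 0.0462 0.1918]  S=[0.6956 -0.0004; -0.0004 0.3245]  K=[0.5615 -0.1720; 0.1384 0.5529]  nu=[-1.7428, -2.4531]  x^+=[0.0327, 1.4547]  P^+=[0.1497 0.0231; 0.0231 0.0794]
step 3: x^-=[0.1303, 1.3839]  P^-=[0.3565 0.0363; 0.0363 0.1548]  S=[0.6658 -0.0133; -0.0133 0.2912]  K=[0.5460 -0.1811; 0.1250 0.5036]  nu=[-0.7001, -3.5887]  x^+=[0.3979, -0.5110]  P^+=[0.1458 0.0208; 0.0208 0.0722]
step 4: x^-=[0.3104, -0.4616]  P^-=[0.3533 0.0337; 0.0337 0.1481]  S=[0.6608 -0.0166; -0.0166 0.2856]  K=[0.5432 -0.1845; 0.1216 0.4936]  nu=[-1.5304, 2.5054]  x^+=[-0.9833, 0.5890]  P^+=[0.1452 0.0201; 0.0201 0.0707]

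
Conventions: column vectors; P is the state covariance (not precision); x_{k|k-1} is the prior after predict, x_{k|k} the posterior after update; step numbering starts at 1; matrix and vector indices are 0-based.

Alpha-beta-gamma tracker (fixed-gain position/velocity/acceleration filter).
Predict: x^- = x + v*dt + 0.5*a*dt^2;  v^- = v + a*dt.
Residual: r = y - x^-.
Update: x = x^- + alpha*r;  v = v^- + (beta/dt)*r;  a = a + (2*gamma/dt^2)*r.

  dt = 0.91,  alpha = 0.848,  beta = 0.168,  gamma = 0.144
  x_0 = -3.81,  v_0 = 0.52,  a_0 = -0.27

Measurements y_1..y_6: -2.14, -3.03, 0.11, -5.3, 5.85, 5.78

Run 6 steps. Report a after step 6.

step 1: x_pred=-3.4486  r=1.3086  x^+=-2.3389  v^+=0.5159  a^+=0.1851
step 2: x_pred=-1.7928  r=-1.2372  x^+=-2.8419  v^+=0.4559  a^+=-0.2452
step 3: x_pred=-2.5286  r=2.6386  x^+=-0.2911  v^+=0.7199  a^+=0.6725
step 4: x_pred=0.6425  r=-5.9425  x^+=-4.3967  v^+=0.2348  a^+=-1.3942
step 5: x_pred=-4.7603  r=10.6103  x^+=4.2372  v^+=0.9249  a^+=2.2959
step 6: x_pred=6.0295  r=-0.2495  x^+=5.8179  v^+=2.9681  a^+=2.2091

a_post = 2.2091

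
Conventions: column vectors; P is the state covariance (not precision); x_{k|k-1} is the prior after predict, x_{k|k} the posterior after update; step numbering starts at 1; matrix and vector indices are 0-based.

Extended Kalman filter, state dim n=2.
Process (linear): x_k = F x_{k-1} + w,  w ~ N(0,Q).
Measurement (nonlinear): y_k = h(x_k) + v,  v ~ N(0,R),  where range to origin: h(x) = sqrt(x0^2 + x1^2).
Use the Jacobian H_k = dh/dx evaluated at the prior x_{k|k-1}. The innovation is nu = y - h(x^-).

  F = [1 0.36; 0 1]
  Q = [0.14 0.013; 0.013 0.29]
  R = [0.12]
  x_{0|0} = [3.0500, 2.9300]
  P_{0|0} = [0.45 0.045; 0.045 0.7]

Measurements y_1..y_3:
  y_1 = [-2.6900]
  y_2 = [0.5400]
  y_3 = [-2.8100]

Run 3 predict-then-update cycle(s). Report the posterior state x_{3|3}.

step 1: x^-=[4.1048, 2.9300]  P^-=[0.7131 0.3100; 0.3100 0.9900]  H_jac=[0.8139 0.5810]  S=[1.2198]  K=[0.6235; 0.6784]  nu=[-7.7332]  x^+=[-0.7169, -2.3162]  P^+=[0.2389 -0.2059; -0.2059 0.4286]
step 2: x^-=[-1.5508, -2.3162]  P^-=[0.2862 -0.0386; -0.0386 0.7186]  H_jac=[-0.5563 -0.8310]  S=[0.6691]  K=[-0.1900; -0.8604]  nu=[-2.2474]  x^+=[-1.1238, -0.3826]  P^+=[0.2620 -0.1480; -0.1480 0.2233]
step 3: x^-=[-1.2615, -0.3826]  P^-=[0.3244 -0.0546; -0.0546 0.5133]  H_jac=[-0.9570 -0.2902]  S=[0.4300]  K=[-0.6851; -0.2249]  nu=[-4.1282]  x^+=[1.5669, 0.5460]  P^+=[0.1226 -0.1209; -0.1209 0.4916]

x_post = [1.5669, 0.5460]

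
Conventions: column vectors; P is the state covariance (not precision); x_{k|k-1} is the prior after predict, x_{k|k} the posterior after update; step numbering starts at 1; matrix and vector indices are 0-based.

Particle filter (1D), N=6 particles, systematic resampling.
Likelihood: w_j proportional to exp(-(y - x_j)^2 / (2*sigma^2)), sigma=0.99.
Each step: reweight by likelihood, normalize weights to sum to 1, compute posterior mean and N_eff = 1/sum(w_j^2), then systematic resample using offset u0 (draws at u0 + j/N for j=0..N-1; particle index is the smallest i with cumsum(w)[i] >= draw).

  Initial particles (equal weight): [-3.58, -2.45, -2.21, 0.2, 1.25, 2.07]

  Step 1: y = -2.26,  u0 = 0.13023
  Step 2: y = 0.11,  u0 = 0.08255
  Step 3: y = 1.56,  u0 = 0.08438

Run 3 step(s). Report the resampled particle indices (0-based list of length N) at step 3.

step 1: w=[0.1685, 0.4025, 0.4095, 0.0187, 0.0008, 0.0000]  mean=-2.4897  Neff=2.7900  idx=[0, 1, 1, 2, 2, 2]
step 2: w=[0.0036, 0.1337, 0.1337, 0.2430, 0.2430, 0.2430]  mean=-2.2792  Neff=4.6972  idx=[1, 2, 3, 4, 4, 5]
step 3: w=[0.0808, 0.0808, 0.2096, 0.2096, 0.2096, 0.2096]  mean=-2.2488  Neff=5.2977  idx=[1, 2, 3, 4, 4, 5]

resampled_idx = [1, 2, 3, 4, 4, 5]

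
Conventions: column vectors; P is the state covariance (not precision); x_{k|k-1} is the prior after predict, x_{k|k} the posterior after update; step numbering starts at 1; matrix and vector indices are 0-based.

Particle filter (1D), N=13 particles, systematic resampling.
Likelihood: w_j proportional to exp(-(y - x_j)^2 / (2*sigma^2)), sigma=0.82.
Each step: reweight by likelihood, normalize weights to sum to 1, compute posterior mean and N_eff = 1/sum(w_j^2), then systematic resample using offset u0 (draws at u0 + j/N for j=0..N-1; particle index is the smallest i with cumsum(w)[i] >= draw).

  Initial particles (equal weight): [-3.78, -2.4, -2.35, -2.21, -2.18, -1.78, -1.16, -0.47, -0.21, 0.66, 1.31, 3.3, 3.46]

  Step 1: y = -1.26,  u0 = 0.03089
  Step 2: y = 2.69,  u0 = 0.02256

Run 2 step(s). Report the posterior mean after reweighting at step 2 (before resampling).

post_mean = -0.3230

step 1: w=[0.0019, 0.0793, 0.0861, 0.1065, 0.1111, 0.1704, 0.2069, 0.1310, 0.0918, 0.0134, 0.0015, 0.0000, 0.0000]  mean=-1.4906  Neff=7.4063  idx=[1, 2, 3, 3, 4, 5, 5, 6, 6, 6, 7, 7, 8]
step 2: w=[0.0000, 0.0000, 0.0000, 0.0000, 0.0000, 0.0001, 0.0001, 0.0052, 0.0052, 0.0052, 0.1883, 0.1883, 0.6077]  mean=-0.3230  Neff=2.2714  idx=[10, 10, 10, 11, 11, 12, 12, 12, 12, 12, 12, 12, 12]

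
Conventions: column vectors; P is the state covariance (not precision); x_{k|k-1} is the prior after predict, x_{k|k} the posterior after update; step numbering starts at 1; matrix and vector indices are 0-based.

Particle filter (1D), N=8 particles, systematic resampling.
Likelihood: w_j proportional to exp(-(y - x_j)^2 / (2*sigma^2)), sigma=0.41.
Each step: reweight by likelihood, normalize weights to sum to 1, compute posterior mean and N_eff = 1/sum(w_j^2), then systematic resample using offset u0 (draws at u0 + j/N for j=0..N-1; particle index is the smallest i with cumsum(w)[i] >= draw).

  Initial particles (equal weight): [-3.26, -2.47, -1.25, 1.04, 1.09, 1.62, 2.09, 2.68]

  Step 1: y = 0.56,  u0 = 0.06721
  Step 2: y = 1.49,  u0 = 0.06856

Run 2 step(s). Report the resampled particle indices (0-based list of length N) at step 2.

resampled_idx = [0, 1, 2, 3, 4, 5, 6, 7]

step 1: w=[0.0000, 0.0000, 0.0001, 0.5174, 0.4452, 0.0363, 0.0010, 0.0000]  mean=1.0842  Neff=2.1401  idx=[3, 3, 3, 3, 4, 4, 4, 4]
step 2: w=[0.1171, 0.1171, 0.1171, 0.1171, 0.1329, 0.1329, 0.1329, 0.1329]  mean=1.0666  Neff=7.9683  idx=[0, 1, 2, 3, 4, 5, 6, 7]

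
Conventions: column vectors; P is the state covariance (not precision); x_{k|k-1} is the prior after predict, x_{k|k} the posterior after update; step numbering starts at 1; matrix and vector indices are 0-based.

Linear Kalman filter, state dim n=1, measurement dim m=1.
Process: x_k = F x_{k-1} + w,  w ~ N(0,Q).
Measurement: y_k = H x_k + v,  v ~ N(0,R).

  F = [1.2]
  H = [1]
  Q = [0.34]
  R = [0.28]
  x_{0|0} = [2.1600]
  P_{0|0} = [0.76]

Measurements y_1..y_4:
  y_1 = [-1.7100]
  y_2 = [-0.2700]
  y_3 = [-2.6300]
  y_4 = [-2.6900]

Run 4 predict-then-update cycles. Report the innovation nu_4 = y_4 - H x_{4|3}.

innov = [-0.2676]

step 1: x^-=[2.5920]  P^-=[1.4344]  S=[1.7144]  K=[0.8367]  nu=[-4.3020]  x^+=[-1.0074]  P^+=[0.2343]
step 2: x^-=[-1.2089]  P^-=[0.6773]  S=[0.9573]  K=[0.7075]  nu=[0.9389]  x^+=[-0.5446]  P^+=[0.1981]
step 3: x^-=[-0.6535]  P^-=[0.6253]  S=[0.9053]  K=[0.6907]  nu=[-1.9765]  x^+=[-2.0187]  P^+=[0.1934]
step 4: x^-=[-2.4224]  P^-=[0.6185]  S=[0.8985]  K=[0.6884]  nu=[-0.2676]  x^+=[-2.6066]  P^+=[0.1927]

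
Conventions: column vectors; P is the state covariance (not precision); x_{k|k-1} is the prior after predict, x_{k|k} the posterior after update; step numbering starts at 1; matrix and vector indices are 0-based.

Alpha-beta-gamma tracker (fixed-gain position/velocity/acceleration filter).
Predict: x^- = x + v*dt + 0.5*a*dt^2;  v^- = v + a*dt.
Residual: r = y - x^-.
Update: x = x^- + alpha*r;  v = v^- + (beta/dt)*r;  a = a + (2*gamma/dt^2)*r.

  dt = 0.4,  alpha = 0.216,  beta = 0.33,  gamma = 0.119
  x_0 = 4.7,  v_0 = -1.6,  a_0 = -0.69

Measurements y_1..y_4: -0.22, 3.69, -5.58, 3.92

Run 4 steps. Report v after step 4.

v_post = -4.4152

step 1: x_pred=4.0048  r=-4.2248  x^+=3.0922  v^+=-5.3615  a^+=-6.9744
step 2: x_pred=0.3897  r=3.3003  x^+=1.1026  v^+=-5.4285  a^+=-2.0652
step 3: x_pred=-1.2340  r=-4.3460  x^+=-2.1728  v^+=-9.8400  a^+=-8.5298
step 4: x_pred=-6.7911  r=10.7111  x^+=-4.4775  v^+=-4.4152  a^+=7.4030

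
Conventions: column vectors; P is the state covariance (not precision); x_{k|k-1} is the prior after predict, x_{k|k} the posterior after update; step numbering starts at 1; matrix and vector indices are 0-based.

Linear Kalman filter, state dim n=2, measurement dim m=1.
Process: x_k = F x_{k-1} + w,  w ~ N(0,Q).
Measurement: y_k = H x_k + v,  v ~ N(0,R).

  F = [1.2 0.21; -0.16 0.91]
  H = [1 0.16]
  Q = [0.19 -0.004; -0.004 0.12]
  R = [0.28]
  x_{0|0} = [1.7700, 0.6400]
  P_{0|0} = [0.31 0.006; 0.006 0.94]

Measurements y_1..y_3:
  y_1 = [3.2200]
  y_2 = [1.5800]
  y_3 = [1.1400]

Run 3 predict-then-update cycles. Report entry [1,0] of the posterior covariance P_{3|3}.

P_post[1,0] = -0.0580

step 1: x^-=[2.2584, 0.2992]  P^-=[0.6809 0.1225; 0.1225 0.9046]  S=[1.0232]  K=[0.6846; 0.2611]  nu=[0.9137]  x^+=[2.8839, 0.5378]  P^+=[0.2014 -0.0605; -0.0605 0.8348]
step 2: x^-=[3.5736, 0.0280]  P^-=[0.4863 0.0529; 0.0529 0.8341]  S=[0.8046]  K=[0.6149; 0.2316]  nu=[-1.9981]  x^+=[2.3449, -0.4348]  P^+=[0.1821 -0.0617; -0.0617 0.7909]
step 3: x^-=[2.7226, -0.7709]  P^-=[0.4559 0.0469; 0.0469 0.7976]  S=[0.7714]  K=[0.6008; 0.2262]  nu=[-1.4593]  x^+=[1.8459, -1.1010]  P^+=[0.1775 -0.0580; -0.0580 0.7581]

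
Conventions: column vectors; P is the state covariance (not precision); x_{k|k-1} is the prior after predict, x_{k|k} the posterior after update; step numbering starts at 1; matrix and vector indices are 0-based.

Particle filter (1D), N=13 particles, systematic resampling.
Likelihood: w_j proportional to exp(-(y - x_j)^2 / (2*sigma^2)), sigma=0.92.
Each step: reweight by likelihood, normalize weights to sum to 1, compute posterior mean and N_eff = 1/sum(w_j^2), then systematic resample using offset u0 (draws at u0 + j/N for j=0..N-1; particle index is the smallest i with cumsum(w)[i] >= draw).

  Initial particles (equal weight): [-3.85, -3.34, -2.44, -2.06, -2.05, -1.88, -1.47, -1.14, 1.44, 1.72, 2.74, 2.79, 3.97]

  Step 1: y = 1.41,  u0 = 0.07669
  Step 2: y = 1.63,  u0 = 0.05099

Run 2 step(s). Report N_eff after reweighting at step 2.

N_eff = 11.3268

step 1: w=[0.0000, 0.0000, 0.0001, 0.0003, 0.0003, 0.0006, 0.0028, 0.0080, 0.3738, 0.3533, 0.1315, 0.1214, 0.0078]  mean=1.8603  Neff=3.3698  idx=[8, 8, 8, 8, 8, 9, 9, 9, 9, 10, 10, 11, 12]
step 2: w=[0.0947, 0.0947, 0.0947, 0.0947, 0.0947, 0.0963, 0.0963, 0.0963, 0.0963, 0.0467, 0.0467, 0.0437, 0.0038]  mean=1.7381  Neff=11.3268  idx=[0, 1, 2, 2, 3, 4, 5, 6, 7, 7, 8, 9, 11]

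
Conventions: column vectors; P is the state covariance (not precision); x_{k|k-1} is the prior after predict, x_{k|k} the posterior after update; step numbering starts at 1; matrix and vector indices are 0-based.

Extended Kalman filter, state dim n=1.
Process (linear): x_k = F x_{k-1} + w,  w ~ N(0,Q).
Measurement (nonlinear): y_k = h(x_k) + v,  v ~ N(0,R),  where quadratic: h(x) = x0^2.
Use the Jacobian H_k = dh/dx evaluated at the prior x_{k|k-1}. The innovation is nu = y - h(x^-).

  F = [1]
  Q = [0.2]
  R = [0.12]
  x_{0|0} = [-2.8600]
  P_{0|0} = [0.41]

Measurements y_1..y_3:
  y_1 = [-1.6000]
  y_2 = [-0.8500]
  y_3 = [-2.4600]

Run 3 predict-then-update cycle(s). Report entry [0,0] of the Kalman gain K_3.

K[0,0] = -0.6659

step 1: x^-=[-2.8600]  P^-=[0.6100]  H_jac=[-5.7200]  S=[20.0782]  K=[-0.1738]  nu=[-9.7796]  x^+=[-1.1605]  P^+=[0.0036]
step 2: x^-=[-1.1605]  P^-=[0.2036]  H_jac=[-2.3210]  S=[1.2170]  K=[-0.3884]  nu=[-2.1968]  x^+=[-0.3073]  P^+=[0.0201]
step 3: x^-=[-0.3073]  P^-=[0.2201]  H_jac=[-0.6147]  S=[0.2032]  K=[-0.6659]  nu=[-2.5545]  x^+=[1.3937]  P^+=[0.1300]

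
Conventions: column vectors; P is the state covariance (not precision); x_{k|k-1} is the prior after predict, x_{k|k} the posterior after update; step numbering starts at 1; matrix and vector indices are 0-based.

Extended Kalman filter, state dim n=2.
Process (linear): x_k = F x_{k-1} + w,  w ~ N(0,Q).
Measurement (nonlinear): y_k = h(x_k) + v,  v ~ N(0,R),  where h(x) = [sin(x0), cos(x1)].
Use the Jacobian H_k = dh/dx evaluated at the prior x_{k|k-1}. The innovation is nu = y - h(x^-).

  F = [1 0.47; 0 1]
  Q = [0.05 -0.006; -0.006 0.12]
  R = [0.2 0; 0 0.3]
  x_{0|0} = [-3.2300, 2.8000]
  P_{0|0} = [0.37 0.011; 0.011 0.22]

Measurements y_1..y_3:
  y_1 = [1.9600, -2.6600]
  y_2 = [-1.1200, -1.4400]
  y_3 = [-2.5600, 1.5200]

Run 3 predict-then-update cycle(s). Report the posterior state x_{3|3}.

x_post = [-2.0118, 2.4208]

step 1: x^-=[-1.9140, 2.8000]  P^-=[0.4789 0.1084; 0.1084 0.3400]  H_jac=[-0.3365 0.0000; 0.0000 -0.3350]  S=[0.2542 0.0122; 0.0122 0.3382]  K=[-0.6299 -0.0846; -0.1275 -0.3322]  nu=[2.9017, -1.7178]  x^+=[-3.5963, 3.0007]  P^+=[0.3744 0.0758; 0.0758 0.2975]
step 2: x^-=[-2.1860, 3.0007]  P^-=[0.5613 0.2096; 0.2096 0.4175]  H_jac=[-0.5771 0.0000; 0.0000 -0.1405]  S=[0.3869 0.0170; 0.0170 0.3082]  K=[-0.8350 -0.0495; -0.3050 -0.1734]  nu=[-0.3033, -0.4499]  x^+=[-1.9104, 3.1712]  P^+=[0.2894 0.1057; 0.1057 0.3704]
step 3: x^-=[-0.4200, 3.1712]  P^-=[0.5206 0.2738; 0.2738 0.4904]  H_jac=[0.9131 0.0000; 0.0000 0.0296]  S=[0.6340 0.0074; 0.0074 0.3004]  K=[0.7496 0.0085; 0.3939 0.0386]  nu=[-2.1523, 2.5196]  x^+=[-2.0118, 2.4208]  P^+=[0.1642 0.0863; 0.0863 0.3914]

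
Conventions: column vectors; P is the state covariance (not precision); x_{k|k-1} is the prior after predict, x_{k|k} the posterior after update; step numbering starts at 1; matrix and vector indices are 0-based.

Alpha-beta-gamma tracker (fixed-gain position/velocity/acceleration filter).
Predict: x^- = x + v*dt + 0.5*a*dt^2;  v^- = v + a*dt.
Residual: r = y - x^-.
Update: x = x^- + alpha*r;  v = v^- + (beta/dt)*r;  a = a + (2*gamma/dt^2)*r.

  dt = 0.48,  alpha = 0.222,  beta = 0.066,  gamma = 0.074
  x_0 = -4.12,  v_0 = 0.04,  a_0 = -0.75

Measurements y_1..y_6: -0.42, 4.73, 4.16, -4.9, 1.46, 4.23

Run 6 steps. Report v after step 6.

v_post = 7.8405

step 1: x_pred=-4.1872  r=3.7672  x^+=-3.3509  v^+=0.1980  a^+=1.6699
step 2: x_pred=-3.0635  r=7.7935  x^+=-1.3333  v^+=2.0711  a^+=6.6761
step 3: x_pred=0.4299  r=3.7301  x^+=1.2580  v^+=5.7886  a^+=9.0722
step 4: x_pred=5.0816  r=-9.9816  x^+=2.8657  v^+=8.7707  a^+=2.6604
step 5: x_pred=7.3821  r=-5.9221  x^+=6.0674  v^+=9.2334  a^+=-1.1438
step 6: x_pred=10.3677  r=-6.1377  x^+=9.0051  v^+=7.8405  a^+=-5.0864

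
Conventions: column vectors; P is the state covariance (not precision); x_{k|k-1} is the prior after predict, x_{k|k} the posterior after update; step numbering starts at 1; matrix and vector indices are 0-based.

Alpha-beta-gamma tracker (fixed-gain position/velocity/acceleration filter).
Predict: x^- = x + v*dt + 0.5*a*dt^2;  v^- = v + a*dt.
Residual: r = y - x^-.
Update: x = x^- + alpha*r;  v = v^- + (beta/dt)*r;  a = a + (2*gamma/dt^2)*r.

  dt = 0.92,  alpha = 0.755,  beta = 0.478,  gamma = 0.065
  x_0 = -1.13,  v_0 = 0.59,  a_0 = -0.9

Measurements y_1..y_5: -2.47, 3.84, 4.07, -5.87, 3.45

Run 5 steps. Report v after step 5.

step 1: x_pred=-0.9681  r=-1.5019  x^+=-2.1020  v^+=-1.0183  a^+=-1.1307
step 2: x_pred=-3.5174  r=7.3574  x^+=2.0374  v^+=1.7641  a^+=-0.0006
step 3: x_pred=3.6601  r=0.4099  x^+=3.9696  v^+=1.9764  a^+=0.0623
step 4: x_pred=5.8143  r=-11.6843  x^+=-3.0074  v^+=-4.0370  a^+=-1.7323
step 5: x_pred=-7.4545  r=10.9045  x^+=0.7784  v^+=0.0349  a^+=-0.0575

v_post = 0.0349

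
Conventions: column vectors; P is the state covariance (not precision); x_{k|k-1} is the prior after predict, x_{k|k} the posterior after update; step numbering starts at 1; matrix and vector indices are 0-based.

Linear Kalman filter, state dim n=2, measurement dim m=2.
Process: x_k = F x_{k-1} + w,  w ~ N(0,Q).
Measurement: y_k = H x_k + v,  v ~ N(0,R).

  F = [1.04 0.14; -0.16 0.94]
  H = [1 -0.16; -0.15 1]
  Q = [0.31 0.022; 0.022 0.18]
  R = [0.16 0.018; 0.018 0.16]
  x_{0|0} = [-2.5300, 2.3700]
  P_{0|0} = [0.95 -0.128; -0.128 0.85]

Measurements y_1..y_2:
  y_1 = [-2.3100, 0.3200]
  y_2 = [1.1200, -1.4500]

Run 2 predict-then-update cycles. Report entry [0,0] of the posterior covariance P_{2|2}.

step 1: x^-=[-2.2994, 2.6326]  P^-=[1.3169 -0.1465; -0.1465 0.9939]  S=[1.5492 -0.4886; -0.4886 1.2275]  K=[0.8883 0.0733; 0.0729 0.8566]  nu=[0.4106, -2.6575]  x^+=[-2.1294, 0.3860]  P^+=[0.1515 0.0504; 0.0504 0.1459]
step 2: x^-=[-2.1606, 0.7036]  P^-=[0.4914 0.0642; 0.0642 0.2977]  S=[0.6385 -0.0376; -0.0376 0.4495]  K=[0.7560 0.0421; 0.0640 0.6462]  nu=[3.3931, -2.4776]  x^+=[0.3006, -0.6803]  P^+=[0.1281 0.0395; 0.0395 0.1105]

P_post[0,0] = 0.1281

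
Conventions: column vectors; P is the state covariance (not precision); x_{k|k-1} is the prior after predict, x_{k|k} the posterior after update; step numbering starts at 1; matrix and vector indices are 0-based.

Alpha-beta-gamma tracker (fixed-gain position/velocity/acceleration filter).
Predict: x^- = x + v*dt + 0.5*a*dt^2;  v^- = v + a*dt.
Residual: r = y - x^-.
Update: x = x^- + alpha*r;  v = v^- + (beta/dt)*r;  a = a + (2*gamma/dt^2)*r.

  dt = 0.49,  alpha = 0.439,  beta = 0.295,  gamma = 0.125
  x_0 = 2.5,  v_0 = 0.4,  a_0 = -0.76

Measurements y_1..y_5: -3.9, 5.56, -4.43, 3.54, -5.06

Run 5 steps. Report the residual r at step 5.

step 1: x_pred=2.6048  r=-6.5048  x^+=-0.2508  v^+=-3.8885  a^+=-7.5330
step 2: x_pred=-3.0605  r=8.6205  x^+=0.7239  v^+=-2.3898  a^+=1.4430
step 3: x_pred=-0.2739  r=-4.1561  x^+=-2.0984  v^+=-4.1848  a^+=-2.8845
step 4: x_pred=-4.4953  r=8.0353  x^+=-0.9678  v^+=-0.7607  a^+=5.4821
step 5: x_pred=-0.6824  r=-4.3776  x^+=-2.6042  v^+=-0.7099  a^+=0.9240

resid = -4.3776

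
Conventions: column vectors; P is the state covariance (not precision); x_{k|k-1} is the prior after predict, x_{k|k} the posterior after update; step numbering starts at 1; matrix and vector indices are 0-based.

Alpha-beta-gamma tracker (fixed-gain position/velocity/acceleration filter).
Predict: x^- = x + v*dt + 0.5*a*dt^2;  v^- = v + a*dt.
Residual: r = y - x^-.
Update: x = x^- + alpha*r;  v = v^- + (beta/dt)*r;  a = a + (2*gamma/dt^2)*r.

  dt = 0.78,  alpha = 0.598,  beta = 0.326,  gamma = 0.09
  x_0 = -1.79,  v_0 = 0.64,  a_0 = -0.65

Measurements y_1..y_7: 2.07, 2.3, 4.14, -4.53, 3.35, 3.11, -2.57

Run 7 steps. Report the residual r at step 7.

step 1: x_pred=-1.4885  r=3.5585  x^+=0.6395  v^+=1.6203  a^+=0.4028
step 2: x_pred=2.0258  r=0.2742  x^+=2.1898  v^+=2.0491  a^+=0.4839
step 3: x_pred=3.9353  r=0.2047  x^+=4.0577  v^+=2.5121  a^+=0.5445
step 4: x_pred=6.1828  r=-10.7128  x^+=-0.2235  v^+=-1.5406  a^+=-2.6250
step 5: x_pred=-2.2236  r=5.5736  x^+=1.1094  v^+=-1.2586  a^+=-0.9760
step 6: x_pred=-0.1692  r=3.2792  x^+=1.7918  v^+=-0.6493  a^+=-0.0058
step 7: x_pred=1.2836  r=-3.8536  x^+=-1.0209  v^+=-2.2644  a^+=-1.1459

resid = -3.8536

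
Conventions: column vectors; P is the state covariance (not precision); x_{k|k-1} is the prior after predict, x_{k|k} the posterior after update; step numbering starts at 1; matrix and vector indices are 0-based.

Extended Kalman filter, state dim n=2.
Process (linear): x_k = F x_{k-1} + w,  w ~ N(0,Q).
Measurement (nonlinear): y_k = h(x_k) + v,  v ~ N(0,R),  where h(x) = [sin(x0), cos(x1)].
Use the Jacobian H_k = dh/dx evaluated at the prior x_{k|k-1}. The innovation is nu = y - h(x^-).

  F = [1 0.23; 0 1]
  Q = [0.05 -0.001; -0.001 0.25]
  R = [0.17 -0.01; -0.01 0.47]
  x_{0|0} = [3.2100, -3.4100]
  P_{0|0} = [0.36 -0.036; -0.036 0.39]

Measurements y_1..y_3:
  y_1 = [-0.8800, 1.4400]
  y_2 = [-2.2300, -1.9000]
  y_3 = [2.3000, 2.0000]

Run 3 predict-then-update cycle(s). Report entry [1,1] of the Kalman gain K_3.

step 1: x^-=[2.4257, -3.4100]  P^-=[0.4141 0.0527; 0.0527 0.6400]  H_jac=[-0.7545 0.0000; 0.0000 -0.2652]  S=[0.4057 0.0005; 0.0005 0.5150]  K=[-0.7700 -0.0263; -0.0976 -0.3295]  nu=[-1.5363, 2.4042]  x^+=[3.5454, -4.0522]  P^+=[0.1731 0.0176; 0.0176 0.5802]
step 2: x^-=[2.6134, -4.0522]  P^-=[0.2619 0.1501; 0.1501 0.8302]  H_jac=[-0.8637 0.0000; 0.0000 -0.7899]  S=[0.3654 0.0924; 0.0924 0.9880]  K=[-0.6031 -0.0636; -0.1914 -0.6458]  nu=[-2.7340, -1.2867]  x^+=[4.3440, -2.6978]  P^+=[0.1180 0.0302; 0.0302 0.3819]
step 3: x^-=[3.7235, -2.6978]  P^-=[0.2021 0.1170; 0.1170 0.6319]  H_jac=[-0.8354 0.0000; 0.0000 0.4294]  S=[0.3110 -0.0520; -0.0520 0.5865]  K=[-0.5364 0.0381; -0.2406 0.4413]  nu=[2.8496, 2.9031]  x^+=[2.3058, -2.1023]  P^+=[0.1096 0.0542; 0.0542 0.4886]

K[1,1] = 0.4413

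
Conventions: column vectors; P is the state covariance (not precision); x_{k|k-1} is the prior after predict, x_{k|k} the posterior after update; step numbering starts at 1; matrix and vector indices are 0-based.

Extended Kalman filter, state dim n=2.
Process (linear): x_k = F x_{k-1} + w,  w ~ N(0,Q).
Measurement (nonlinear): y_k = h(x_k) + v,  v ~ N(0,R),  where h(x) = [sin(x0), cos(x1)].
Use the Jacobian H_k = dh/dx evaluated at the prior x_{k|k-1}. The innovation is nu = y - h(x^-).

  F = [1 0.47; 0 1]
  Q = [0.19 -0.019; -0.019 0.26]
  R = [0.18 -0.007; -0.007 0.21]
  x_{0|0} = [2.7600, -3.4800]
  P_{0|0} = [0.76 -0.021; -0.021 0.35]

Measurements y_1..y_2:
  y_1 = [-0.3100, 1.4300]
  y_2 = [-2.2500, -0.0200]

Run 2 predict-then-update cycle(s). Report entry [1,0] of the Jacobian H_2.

step 1: x^-=[1.1244, -3.4800]  P^-=[1.0076 0.1245; 0.1245 0.6100]  H_jac=[0.4317 0.0000; 0.0000 -0.3320]  S=[0.3678 -0.0248; -0.0248 0.2772]  K=[1.1798 -0.0434; 0.0974 -0.7218]  nu=[-1.2120, 2.3733]  x^+=[-0.4084, -5.3110]  P^+=[0.4926 0.0523; 0.0523 0.4586]
step 2: x^-=[-2.9046, -5.3110]  P^-=[0.8331 0.2489; 0.2489 0.7186]  H_jac=[-0.9720 0.0000; 0.0000 -0.8261]  S=[0.9671 0.1928; 0.1928 0.7005]  K=[-0.8240 -0.0667; -0.0858 -0.8239]  nu=[-2.0152, -0.5835]  x^+=[-1.2052, -4.6573]  P^+=[0.1521 0.0100; 0.0100 0.2087]

H_jac[1,0] = 0.0000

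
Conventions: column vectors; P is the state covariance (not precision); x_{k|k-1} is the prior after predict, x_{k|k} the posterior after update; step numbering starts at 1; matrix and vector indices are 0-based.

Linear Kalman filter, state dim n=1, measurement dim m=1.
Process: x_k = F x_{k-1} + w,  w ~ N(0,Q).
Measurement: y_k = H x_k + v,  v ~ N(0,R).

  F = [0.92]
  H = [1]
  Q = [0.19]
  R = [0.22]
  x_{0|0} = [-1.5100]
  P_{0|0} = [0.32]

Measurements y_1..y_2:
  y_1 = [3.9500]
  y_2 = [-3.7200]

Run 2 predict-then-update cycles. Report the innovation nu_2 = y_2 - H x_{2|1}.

innov = [-5.7668]

step 1: x^-=[-1.3892]  P^-=[0.4608]  S=[0.6808]  K=[0.6769]  nu=[5.3392]  x^+=[2.2248]  P^+=[0.1489]
step 2: x^-=[2.0468]  P^-=[0.3160]  S=[0.5360]  K=[0.5896]  nu=[-5.7668]  x^+=[-1.3532]  P^+=[0.1297]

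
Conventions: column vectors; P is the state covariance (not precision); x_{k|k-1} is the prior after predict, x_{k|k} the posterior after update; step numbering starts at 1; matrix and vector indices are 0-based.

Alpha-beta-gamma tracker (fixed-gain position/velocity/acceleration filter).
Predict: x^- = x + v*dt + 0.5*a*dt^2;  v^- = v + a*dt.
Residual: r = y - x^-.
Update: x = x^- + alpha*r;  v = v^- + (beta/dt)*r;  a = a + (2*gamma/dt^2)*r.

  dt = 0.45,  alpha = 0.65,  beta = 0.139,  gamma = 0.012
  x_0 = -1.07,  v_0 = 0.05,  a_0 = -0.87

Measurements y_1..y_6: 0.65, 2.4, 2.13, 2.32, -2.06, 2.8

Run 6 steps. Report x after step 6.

x_post = 1.4454

step 1: x_pred=-1.1356  r=1.7856  x^+=0.0250  v^+=0.2100  a^+=-0.6584
step 2: x_pred=0.0529  r=2.3471  x^+=1.5785  v^+=0.6388  a^+=-0.3802
step 3: x_pred=1.8275  r=0.3025  x^+=2.0241  v^+=0.5611  a^+=-0.3443
step 4: x_pred=2.2418  r=0.0782  x^+=2.2926  v^+=0.4303  a^+=-0.3351
step 5: x_pred=2.4523  r=-4.5123  x^+=-0.4807  v^+=-1.1143  a^+=-0.8699
step 6: x_pred=-1.0702  r=3.8702  x^+=1.4454  v^+=-0.3102  a^+=-0.4112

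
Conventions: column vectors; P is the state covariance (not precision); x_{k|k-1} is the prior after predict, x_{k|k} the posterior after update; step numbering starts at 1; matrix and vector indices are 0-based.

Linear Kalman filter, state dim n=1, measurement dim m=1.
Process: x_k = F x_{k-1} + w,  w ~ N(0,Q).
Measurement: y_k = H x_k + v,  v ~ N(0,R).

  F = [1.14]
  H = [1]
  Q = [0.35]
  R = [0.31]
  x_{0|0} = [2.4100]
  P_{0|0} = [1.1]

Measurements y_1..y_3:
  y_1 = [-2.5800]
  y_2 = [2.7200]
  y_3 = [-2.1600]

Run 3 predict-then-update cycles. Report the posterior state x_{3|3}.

x_post = [-0.9761]

step 1: x^-=[2.7474]  P^-=[1.7796]  S=[2.0896]  K=[0.8516]  nu=[-5.3274]  x^+=[-1.7896]  P^+=[0.2640]
step 2: x^-=[-2.0402]  P^-=[0.6931]  S=[1.0031]  K=[0.6910]  nu=[4.7602]  x^+=[1.2489]  P^+=[0.2142]
step 3: x^-=[1.4238]  P^-=[0.6284]  S=[0.9384]  K=[0.6696]  nu=[-3.5838]  x^+=[-0.9761]  P^+=[0.2076]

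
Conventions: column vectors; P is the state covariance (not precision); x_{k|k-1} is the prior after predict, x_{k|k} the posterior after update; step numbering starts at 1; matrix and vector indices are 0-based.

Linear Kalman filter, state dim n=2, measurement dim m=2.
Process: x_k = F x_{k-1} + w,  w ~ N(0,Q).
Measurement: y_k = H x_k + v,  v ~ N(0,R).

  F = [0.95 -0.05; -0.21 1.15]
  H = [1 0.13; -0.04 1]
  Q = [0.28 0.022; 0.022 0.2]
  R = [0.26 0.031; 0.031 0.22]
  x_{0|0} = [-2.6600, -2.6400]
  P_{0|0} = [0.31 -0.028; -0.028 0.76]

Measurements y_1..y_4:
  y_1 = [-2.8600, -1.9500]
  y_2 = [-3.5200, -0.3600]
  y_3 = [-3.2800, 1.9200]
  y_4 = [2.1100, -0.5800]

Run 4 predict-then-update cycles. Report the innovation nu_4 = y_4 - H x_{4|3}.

step 1: x^-=[-2.3950, -2.4774]  P^-=[0.5643 -0.1144; -0.1144 1.2323]  S=[0.8154 0.0548; 0.0548 1.4624]  K=[0.6819 -0.1192; -0.0007 0.8458]  nu=[-0.1429, 0.4316]  x^+=[-2.5439, -2.1122]  P^+=[0.1733 0.0018; 0.0018 0.1861]
step 2: x^-=[-2.3111, -1.8948]  P^-=[0.4367 -0.0213; -0.0213 0.4529]  S=[0.6989 0.0513; 0.0513 0.6753]  K=[0.6287 -0.1051; 0.0046 0.6716]  nu=[-0.9626, 1.4424]  x^+=[-3.0678, -0.9305]  P^+=[0.1598 0.0028; 0.0028 0.1480]
step 3: x^-=[-2.8679, -0.4259]  P^-=[0.4244 -0.0153; -0.0153 0.4014]  S=[0.6872 0.0509; 0.0509 0.6234]  K=[0.6223 -0.1027; 0.0058 0.6445]  nu=[-0.3568, 2.2312]  x^+=[-3.3190, 1.0101]  P^+=[0.1582 0.0030; 0.0030 0.1421]
step 4: x^-=[-3.2036, 1.8586]  P^-=[0.4229 -0.0144; -0.0144 0.3934]  S=[0.6858 0.0509; 0.0509 0.6153]  K=[0.6215 -0.1023; 0.0061 0.6399]  nu=[5.0720, -2.5667]  x^+=[0.2112, 0.2470]  P^+=[0.1580 0.0031; 0.0031 0.1411]

innov = [5.0720, -2.5667]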